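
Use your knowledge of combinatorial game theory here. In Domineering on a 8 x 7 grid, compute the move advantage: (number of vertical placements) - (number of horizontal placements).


Board is 8 x 7 (rows x cols).
Left (vertical) placements: (rows-1) * cols = 7 * 7 = 49
Right (horizontal) placements: rows * (cols-1) = 8 * 6 = 48
Advantage = Left - Right = 49 - 48 = 1

1


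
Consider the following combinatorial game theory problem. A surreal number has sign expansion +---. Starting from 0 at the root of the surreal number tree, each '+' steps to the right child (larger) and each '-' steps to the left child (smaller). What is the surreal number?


Sign expansion: +---
Rule: track bounds (lo, hi), initially (-inf, +inf). On '+', the current value becomes lo and we move to the simplest number in (value, hi): value + 1 if hi = +inf, otherwise the midpoint (value + hi)/2. On '-', the current value becomes hi and we move to value - 1 if lo = -inf, otherwise the midpoint (lo + value)/2.
Start at 0.
Step 1: sign = +, move right. Bounds: (0, +inf). Value = 1
Step 2: sign = -, move left. Bounds: (0, 1). Value = 1/2
Step 3: sign = -, move left. Bounds: (0, 1/2). Value = 1/4
Step 4: sign = -, move left. Bounds: (0, 1/4). Value = 1/8
The surreal number with sign expansion +--- is 1/8.

1/8


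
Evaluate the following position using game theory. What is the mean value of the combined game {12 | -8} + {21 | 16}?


G1 = {12 | -8}, G2 = {21 | 16}
Each is a switch {a | b} with numbers a > b; its mean value is (a + b)/2, and mean value is additive over game sums: m(G1 + G2) = m(G1) + m(G2).
Mean of G1 = (12 + (-8))/2 = 4/2 = 2
Mean of G2 = (21 + (16))/2 = 37/2 = 37/2
Mean of G1 + G2 = 2 + 37/2 = 41/2

41/2


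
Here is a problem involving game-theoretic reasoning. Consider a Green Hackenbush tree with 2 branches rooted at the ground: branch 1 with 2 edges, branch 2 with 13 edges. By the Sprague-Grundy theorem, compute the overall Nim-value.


The tree has 2 branches from the ground vertex.
In Green Hackenbush, the Nim-value of a simple path of length k is k.
Branch 1: length 2, Nim-value = 2
Branch 2: length 13, Nim-value = 13
Total Nim-value = XOR of all branch values:
0 XOR 2 = 2
2 XOR 13 = 15
Nim-value of the tree = 15

15


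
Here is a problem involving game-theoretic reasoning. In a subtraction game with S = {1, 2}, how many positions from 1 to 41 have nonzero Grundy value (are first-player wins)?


Subtraction set S = {1, 2}, so G(n) = n mod 3.
G(n) = 0 when n is a multiple of 3.
Multiples of 3 in [1, 41]: 13
N-positions (nonzero Grundy) = 41 - 13 = 28

28


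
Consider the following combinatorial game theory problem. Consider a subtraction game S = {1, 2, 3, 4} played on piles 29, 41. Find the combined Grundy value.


Subtraction set: {1, 2, 3, 4}
For this subtraction set, G(n) = n mod 5 (period = max + 1 = 5).
Pile 1 (size 29): G(29) = 29 mod 5 = 4
Pile 2 (size 41): G(41) = 41 mod 5 = 1
Total Grundy value = XOR of all: 4 XOR 1 = 5

5


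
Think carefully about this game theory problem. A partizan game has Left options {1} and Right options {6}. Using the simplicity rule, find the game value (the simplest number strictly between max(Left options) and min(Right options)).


Left options: {1}, max = 1
Right options: {6}, min = 6
All options are numbers and max(Left) < min(Right), so by the simplicity theorem the value is the simplest (earliest-born) number strictly between 1 and 6.
Integers 2 through 5 all lie strictly between 1 and 6.
Among integers, the simplest (lowest birthday = smallest |n|; 0 is born on day 0, +-n on day n) is 2.
No non-integer in the interval can be simpler: if x is a non-integer in the interval, then floor(x) or ceil(x) also lies in the interval (the interval contains an integer), and both are proper prefixes of x's sign expansion, i.e. born earlier. So the game value is 2.
Game value = 2

2


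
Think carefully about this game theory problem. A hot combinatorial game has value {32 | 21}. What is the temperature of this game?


The game is {32 | 21}, a switch {a | b} with numbers a > b.
Cooling {a | b} by t gives {a - t | b + t}, which stops being hot when a - t = b + t, i.e. at t = (a - b)/2. So the temperature of a switch is (a - b)/2.
Temperature = (Left option - Right option) / 2
= (32 - (21)) / 2
= 11 / 2
= 11/2

11/2


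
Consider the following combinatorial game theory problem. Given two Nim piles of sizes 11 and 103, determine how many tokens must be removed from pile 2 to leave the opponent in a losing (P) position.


Piles: 11 and 103
Current XOR: 11 XOR 103 = 108 (non-zero, so this is an N-position).
To make the XOR zero, we need to find a move that balances the piles.
For pile 2 (size 103): target = 103 XOR 108 = 11
We reduce pile 2 from 103 to 11.
Tokens removed: 103 - 11 = 92
Verification: 11 XOR 11 = 0

92


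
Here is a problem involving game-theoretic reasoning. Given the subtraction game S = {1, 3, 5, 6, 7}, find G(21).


The subtraction set is S = {1, 3, 5, 6, 7}.
G(k) = mex{ G(k - s) : s in S, s <= k }. We compute iteratively: G(0) = 0.
G(1) = mex({0}) = 1
G(2) = mex({1}) = 0
G(3) = mex({0}) = 1
G(4) = mex({1}) = 0
G(5) = mex({0}) = 1
G(6) = mex({0, 1}) = 2
G(7) = mex({0, 1, 2}) = 3
G(8) = mex({0, 1, 3}) = 2
G(9) = mex({0, 1, 2}) = 3
G(10) = mex({0, 1, 3}) = 2
G(11) = mex({0, 1, 2}) = 3
G(12) = mex({1, 2, 3}) = 0
G(13) = mex({0, 2, 3}) = 1
G(14) = mex({1, 2, 3}) = 0
G(15) = mex({0, 2, 3}) = 1
G(16) = mex({1, 2, 3}) = 0
G(17) = mex({0, 2, 3}) = 1
G(18) = mex({0, 1, 3}) = 2
Observe that G(12)..G(18) = 0, 1, 0, 1, 0, 1, 2 repeats G(0)..G(6) = 0, 1, 0, 1, 0, 1, 2.
For k >= max(S) = 7, G(k) is determined by the previous 7 values G(k-7)..G(k-1); a window of 7 consecutive values has recurred shifted by 12, so by induction G(k + 12) = G(k) for all k >= 0: the sequence is periodic from the start with period 12.
One period: G(0..11) = 0, 1, 0, 1, 0, 1, 2, 3, 2, 3, 2, 3.
21 mod 12 = 9, so G(21) = G(9) = 3.

3


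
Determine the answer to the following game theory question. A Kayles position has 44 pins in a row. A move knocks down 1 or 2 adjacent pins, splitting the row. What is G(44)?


Kayles: a move removes 1 or 2 adjacent pins from a contiguous row.
Removing pins from a row of k leaves two independent rows (a, b) with a + b = k - 1 (one pin) or a + b = k - 2 (two pins); an end removal gives a = 0.
By Sprague-Grundy, G(k) = mex{ G(a) XOR G(b) } over all these splits. G(0) = 0.
G(1): splits (0,0):0^0=0 -> mex({0}) = 1
G(2): splits (0,1):0^1=1 (0,0):0^0=0 -> mex({0, 1}) = 2
G(3): splits (0,2):0^2=2 (1,1):1^1=0 (0,1):0^1=1 -> mex({0, 1, 2}) = 3
G(4): splits (0,3):0^3=3 (1,2):1^2=3 (0,2):0^2=2 (1,1):1^1=0 -> mex({0, 2, 3}) = 1
G(5): splits (0,4):0^1=1 (1,3):1^3=2 (2,2):2^2=0 (0,3):0^3=3 (1,2):1^2=3 -> mex({0, 1, 2, 3}) = 4
G(6) = mex({0, 1, 2, 4}) = 3
G(7) = mex({0, 1, 3, 4, 5}) = 2
G(8) = mex({0, 2, 3, 5, 6}) = 1
G(9) = mex({0, 1, 2, 3, 6, 7}) = 4
G(10) = mex({0, 1, 3, 4, 5, 7}) = 2
G(11) = mex({0, 1, 2, 3, 4, 5}) = 6
G(12) = mex({0, 1, 2, 3, 5, 6, 7}) = 4
G(13) = mex({0, 2, 3, 4, 6, 7}) = 1
G(14) = mex({0, 1, 4, 5, 6, 7}) = 2
G(15) = mex({0, 1, 2, 3, 4, 5, 6}) = 7
G(16) = mex({0, 2, 3, 5, 6, 7}) = 1
G(17) = mex({0, 1, 2, 3, 5, 6, 7}) = 4
G(18) = mex({0, 1, 2, 4, 5, 6}) = 3
G(19) = mex({0, 1, 3, 4, 5, 7}) = 2
G(20) = mex({0, 2, 3, 4, 5, 6, 7}) = 1
G(21) = mex({0, 1, 2, 3, 5, 6, 7}) = 4
G(22) = mex({0, 1, 2, 3, 4, 5, 7}) = 6
G(23) = mex({0, 1, 2, 3, 4, 5, 6}) = 7
G(24) = mex({0, 1, 2, 3, 5, 6, 7}) = 4
G(25) = mex({0, 2, 3, 4, 6, 7}) = 1
G(26) = mex({0, 1, 3, 4, 5, 6, 7}) = 2
G(27) = mex({0, 1, 2, 3, 4, 5, 6, 7}) = 8
G(28) = mex({0, 1, 2, 3, 4, 6, 7, 8}) = 5
G(29) = mex({0, 1, 2, 3, 5, 6, 7, 8, 9}) = 4
G(30) = mex({0, 1, 2, 3, 4, 5, 6, 9, 10}) = 7
G(31) = mex({0, 1, 3, 4, 5, 7, 10, 11}) = 2
G(32) = mex({0, 2, 3, 4, 5, 6, 7, 9, 11}) = 1
G(33) = mex({0, 1, 2, 3, 4, 5, 6, 7, 9, 12}) = 8
G(34) = mex({0, 1, 2, 3, 4, 5, 7, 8, 11, 12}) = 6
G(35) = mex({0, 1, 2, 3, 4, 5, 6, 8, 9, 10, 11}) = 7
G(36) = mex({0, 1, 2, 3, 5, 6, 7, 9, 10}) = 4
G(37) = mex({0, 2, 3, 4, 6, 7, 9, 10, 11, 12}) = 1
G(38) = mex({0, 1, 3, 4, 5, 6, 7, 9, 10, 11, 12}) = 2
G(39) = mex({0, 1, 2, 4, 5, 6, 7, 9, 10, 12, 14}) = 3
G(40) = mex({0, 2, 3, 4, 6, 7, 11, 12, 14}) = 1
G(41) = mex({0, 1, 2, 3, 5, 6, 7, 9, 10, 11, 12}) = 4
G(42) = mex({0, 1, 2, 3, 4, 5, 6, 9, 10}) = 7
G(43) = mex({0, 1, 3, 4, 5, 7, 9, 10, 12, 15}) = 2
G(44) = mex({0, 2, 3, 4, 5, 6, 7, 9, 10, 12, 15}) = 1
Therefore G(44) = 1.

1


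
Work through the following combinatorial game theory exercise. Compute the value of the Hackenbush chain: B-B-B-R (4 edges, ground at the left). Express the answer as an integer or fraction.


Edges (from ground): B-B-B-R
By Berlekamp's sign-expansion rule, a Blue-Red Hackenbush stalk has the value of the surreal number whose sign sequence is the edge sequence with B -> + and R -> -.
Sign sequence: +++-
Trace the sign expansion in the surreal number tree, starting from 0:
Edge 1: B (sign +) -> bounds (0, +inf), value = 1
Edge 2: B (sign +) -> bounds (1, +inf), value = 2
Edge 3: B (sign +) -> bounds (2, +inf), value = 3
Edge 4: R (sign -) -> bounds (2, 3), value = 5/2
Game value = 5/2

5/2


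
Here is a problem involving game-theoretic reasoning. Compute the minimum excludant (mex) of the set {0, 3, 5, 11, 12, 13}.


Set = {0, 3, 5, 11, 12, 13}
0 is in the set.
1 is NOT in the set. This is the mex.
mex = 1

1


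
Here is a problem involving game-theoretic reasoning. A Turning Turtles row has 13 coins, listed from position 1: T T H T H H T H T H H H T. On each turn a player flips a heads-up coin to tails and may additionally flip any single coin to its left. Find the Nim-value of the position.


Coins: T T H T H H T H T H H H T
Key fact: a single head at position k behaves exactly like a Nim heap of size k (turning it to T and optionally flipping a coin at j < k corresponds to moving the heap from k to j, or to 0), and heads combine as a disjunctive sum (two heads at the same place would cancel, matching j XOR j = 0). So the Nim-value is the XOR of the 1-indexed positions of the heads.
Face-up positions (1-indexed): [3, 5, 6, 8, 10, 11, 12]
XOR 0 with 3: 0 XOR 3 = 3
XOR 3 with 5: 3 XOR 5 = 6
XOR 6 with 6: 6 XOR 6 = 0
XOR 0 with 8: 0 XOR 8 = 8
XOR 8 with 10: 8 XOR 10 = 2
XOR 2 with 11: 2 XOR 11 = 9
XOR 9 with 12: 9 XOR 12 = 5
Nim-value = 5

5


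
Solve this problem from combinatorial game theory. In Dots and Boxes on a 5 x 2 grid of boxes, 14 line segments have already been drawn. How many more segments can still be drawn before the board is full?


Grid: 5 x 2 boxes, i.e. 6 rows and 3 columns of dots.
Horizontal edges: (rows + 1) * cols = 6 * 2 = 12
Vertical edges: rows * (cols + 1) = 5 * 3 = 15
Total edges: 12 + 15 = 27
Edges drawn: 14
Remaining: 27 - 14 = 13

13


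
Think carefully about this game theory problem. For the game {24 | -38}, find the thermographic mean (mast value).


Game = {24 | -38}, a switch {a | b} with numbers a > b.
Its thermograph has left wall a - t and right wall b + t, which meet at t = (a - b)/2, where both equal (a + b)/2. So the mast (mean value) is at (a + b)/2.
Mean = (24 + (-38))/2 = -14/2 = -7

-7


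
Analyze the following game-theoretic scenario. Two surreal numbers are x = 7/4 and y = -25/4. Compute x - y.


x = 7/4, y = -25/4
Converting to common denominator: 4
x = 7/4, y = -25/4
x - y = 7/4 - -25/4 = 8

8


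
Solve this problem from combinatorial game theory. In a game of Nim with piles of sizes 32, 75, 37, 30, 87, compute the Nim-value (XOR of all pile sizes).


We need the XOR (exclusive or) of all pile sizes.
After XOR-ing pile 1 (size 32): 0 XOR 32 = 32
After XOR-ing pile 2 (size 75): 32 XOR 75 = 107
After XOR-ing pile 3 (size 37): 107 XOR 37 = 78
After XOR-ing pile 4 (size 30): 78 XOR 30 = 80
After XOR-ing pile 5 (size 87): 80 XOR 87 = 7
The Nim-value of this position is 7.

7


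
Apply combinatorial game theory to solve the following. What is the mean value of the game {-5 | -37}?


Game = {-5 | -37}, a switch {a | b} with numbers a > b.
Its thermograph has left wall a - t and right wall b + t, which meet at t = (a - b)/2, where both equal (a + b)/2. So the mast (mean value) is at (a + b)/2.
Mean = (-5 + (-37))/2 = -42/2 = -21

-21


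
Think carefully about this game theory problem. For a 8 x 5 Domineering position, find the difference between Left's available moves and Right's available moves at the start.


Board is 8 x 5 (rows x cols).
Left (vertical) placements: (rows-1) * cols = 7 * 5 = 35
Right (horizontal) placements: rows * (cols-1) = 8 * 4 = 32
Advantage = Left - Right = 35 - 32 = 3

3


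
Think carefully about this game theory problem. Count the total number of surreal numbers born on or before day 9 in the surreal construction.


Day 0: {|} = 0 is born. Count = 1.
Day n: the number of surreal numbers born by day n is 2^(n+1) - 1.
By day 0: 2^1 - 1 = 1
By day 1: 2^2 - 1 = 3
By day 2: 2^3 - 1 = 7
By day 3: 2^4 - 1 = 15
By day 4: 2^5 - 1 = 31
By day 5: 2^6 - 1 = 63
By day 6: 2^7 - 1 = 127
By day 7: 2^8 - 1 = 255
By day 8: 2^9 - 1 = 511
By day 9: 2^10 - 1 = 1023
By day 9: 1023 surreal numbers.

1023


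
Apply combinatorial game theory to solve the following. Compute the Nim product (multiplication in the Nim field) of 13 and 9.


Nim multiplication is bilinear over XOR: (u XOR v) * w = (u*w) XOR (v*w).
So we split each operand into its bit components and XOR the pairwise Nim products.
13 = 1 + 4 + 8 (as XOR of powers of 2).
9 = 1 + 8 (as XOR of powers of 2).
Using the standard Nim-product table on single bits:
  2*2 = 3,   2*4 = 8,   2*8 = 12,
  4*4 = 6,   4*8 = 11,  8*8 = 13,
and  1*x = x (identity), k*l = l*k (commutative).
Pairwise Nim products:
  1 * 1 = 1
  1 * 8 = 8
  4 * 1 = 4
  4 * 8 = 11
  8 * 1 = 8
  8 * 8 = 13
XOR them: 1 XOR 8 XOR 4 XOR 11 XOR 8 XOR 13 = 3.
Result: 13 * 9 = 3 (in Nim).

3


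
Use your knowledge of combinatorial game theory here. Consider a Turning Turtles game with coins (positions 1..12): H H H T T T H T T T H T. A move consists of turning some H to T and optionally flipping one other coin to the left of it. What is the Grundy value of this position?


Coins: H H H T T T H T T T H T
Key fact: a single head at position k behaves exactly like a Nim heap of size k (turning it to T and optionally flipping a coin at j < k corresponds to moving the heap from k to j, or to 0), and heads combine as a disjunctive sum (two heads at the same place would cancel, matching j XOR j = 0). So the Nim-value is the XOR of the 1-indexed positions of the heads.
Face-up positions (1-indexed): [1, 2, 3, 7, 11]
XOR 0 with 1: 0 XOR 1 = 1
XOR 1 with 2: 1 XOR 2 = 3
XOR 3 with 3: 3 XOR 3 = 0
XOR 0 with 7: 0 XOR 7 = 7
XOR 7 with 11: 7 XOR 11 = 12
Nim-value = 12

12


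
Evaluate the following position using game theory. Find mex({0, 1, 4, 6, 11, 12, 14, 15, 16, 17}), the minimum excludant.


Set = {0, 1, 4, 6, 11, 12, 14, 15, 16, 17}
0 is in the set.
1 is in the set.
2 is NOT in the set. This is the mex.
mex = 2

2


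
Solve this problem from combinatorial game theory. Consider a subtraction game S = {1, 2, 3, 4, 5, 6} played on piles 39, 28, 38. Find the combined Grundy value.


Subtraction set: {1, 2, 3, 4, 5, 6}
For this subtraction set, G(n) = n mod 7 (period = max + 1 = 7).
Pile 1 (size 39): G(39) = 39 mod 7 = 4
Pile 2 (size 28): G(28) = 28 mod 7 = 0
Pile 3 (size 38): G(38) = 38 mod 7 = 3
Total Grundy value = XOR of all: 4 XOR 0 XOR 3 = 7

7


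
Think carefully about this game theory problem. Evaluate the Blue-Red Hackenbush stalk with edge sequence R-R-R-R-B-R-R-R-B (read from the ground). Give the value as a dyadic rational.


Edges (from ground): R-R-R-R-B-R-R-R-B
By Berlekamp's sign-expansion rule, a Blue-Red Hackenbush stalk has the value of the surreal number whose sign sequence is the edge sequence with B -> + and R -> -.
Sign sequence: ----+---+
Trace the sign expansion in the surreal number tree, starting from 0:
Edge 1: R (sign -) -> bounds (-inf, 0), value = -1
Edge 2: R (sign -) -> bounds (-inf, -1), value = -2
Edge 3: R (sign -) -> bounds (-inf, -2), value = -3
Edge 4: R (sign -) -> bounds (-inf, -3), value = -4
Edge 5: B (sign +) -> bounds (-4, -3), value = -7/2
Edge 6: R (sign -) -> bounds (-4, -7/2), value = -15/4
Edge 7: R (sign -) -> bounds (-4, -15/4), value = -31/8
Edge 8: R (sign -) -> bounds (-4, -31/8), value = -63/16
Edge 9: B (sign +) -> bounds (-63/16, -31/8), value = -125/32
Game value = -125/32

-125/32


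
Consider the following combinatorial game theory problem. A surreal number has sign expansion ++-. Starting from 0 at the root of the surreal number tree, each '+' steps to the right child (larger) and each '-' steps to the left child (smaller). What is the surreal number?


Sign expansion: ++-
Rule: track bounds (lo, hi), initially (-inf, +inf). On '+', the current value becomes lo and we move to the simplest number in (value, hi): value + 1 if hi = +inf, otherwise the midpoint (value + hi)/2. On '-', the current value becomes hi and we move to value - 1 if lo = -inf, otherwise the midpoint (lo + value)/2.
Start at 0.
Step 1: sign = +, move right. Bounds: (0, +inf). Value = 1
Step 2: sign = +, move right. Bounds: (1, +inf). Value = 2
Step 3: sign = -, move left. Bounds: (1, 2). Value = 3/2
The surreal number with sign expansion ++- is 3/2.

3/2


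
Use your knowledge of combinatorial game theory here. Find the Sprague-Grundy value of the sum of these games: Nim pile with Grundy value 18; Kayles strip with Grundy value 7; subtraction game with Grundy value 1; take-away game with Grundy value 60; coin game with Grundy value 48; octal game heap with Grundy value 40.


By the Sprague-Grundy theorem, the Grundy value of a sum of games is the XOR of individual Grundy values.
Nim pile: Grundy value = 18. Running XOR: 0 XOR 18 = 18
Kayles strip: Grundy value = 7. Running XOR: 18 XOR 7 = 21
subtraction game: Grundy value = 1. Running XOR: 21 XOR 1 = 20
take-away game: Grundy value = 60. Running XOR: 20 XOR 60 = 40
coin game: Grundy value = 48. Running XOR: 40 XOR 48 = 24
octal game heap: Grundy value = 40. Running XOR: 24 XOR 40 = 48
The combined Grundy value is 48.

48


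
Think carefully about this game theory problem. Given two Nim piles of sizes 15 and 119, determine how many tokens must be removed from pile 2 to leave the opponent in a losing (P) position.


Piles: 15 and 119
Current XOR: 15 XOR 119 = 120 (non-zero, so this is an N-position).
To make the XOR zero, we need to find a move that balances the piles.
For pile 2 (size 119): target = 119 XOR 120 = 15
We reduce pile 2 from 119 to 15.
Tokens removed: 119 - 15 = 104
Verification: 15 XOR 15 = 0

104


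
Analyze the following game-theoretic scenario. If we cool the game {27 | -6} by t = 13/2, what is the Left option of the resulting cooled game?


Original game: {27 | -6} (a switch {a | b} with a > b).
Cooling by t (for t below the temperature (a - b)/2 = 33/2) taxes each move by t: {a | b} cooled by t is {a - t | b + t}.
Cooling amount: t = 13/2
Cooled Left option: 27 - 13/2 = 41/2
Cooled Right option: -6 + 13/2 = 1/2
Cooled game: {41/2 | 1/2}
Left option = 41/2

41/2


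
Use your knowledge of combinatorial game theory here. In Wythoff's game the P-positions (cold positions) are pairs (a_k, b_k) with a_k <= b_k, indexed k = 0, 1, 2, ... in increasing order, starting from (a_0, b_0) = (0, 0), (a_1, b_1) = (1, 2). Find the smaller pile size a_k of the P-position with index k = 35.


By Wythoff's theorem, a_k = floor(k * phi) and b_k = floor(k * phi^2) = a_k + k, where phi = (1 + sqrt(5))/2 is the golden ratio.
phi = (1 + sqrt(5))/2 = 1.618034
k = 35
k * phi = 35 * 1.618034 = 56.631190
a_35 = floor(k * phi) = 56

56


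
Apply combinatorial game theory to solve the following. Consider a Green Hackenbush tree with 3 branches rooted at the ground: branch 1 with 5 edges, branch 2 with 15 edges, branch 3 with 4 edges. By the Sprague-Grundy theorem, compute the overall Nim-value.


The tree has 3 branches from the ground vertex.
In Green Hackenbush, the Nim-value of a simple path of length k is k.
Branch 1: length 5, Nim-value = 5
Branch 2: length 15, Nim-value = 15
Branch 3: length 4, Nim-value = 4
Total Nim-value = XOR of all branch values:
0 XOR 5 = 5
5 XOR 15 = 10
10 XOR 4 = 14
Nim-value of the tree = 14

14


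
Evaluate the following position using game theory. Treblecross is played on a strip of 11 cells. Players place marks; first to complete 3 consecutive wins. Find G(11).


Treblecross: place X on empty cells; 3-in-a-row wins.
Playing within two cells of an existing X lets the opponent win at once, so sensible play treats the cells i-2..i+2 around each X as dead. The player left with no safe cell loses, so this is a normal-play take-away game on strips of safe cells.
Placing X at cell i (0-indexed) of a strip of k safe cells leaves independent strips of sizes max(0, i-2) and max(0, k-i-3). Hence G(k) = mex{ G(max(0,i-2)) XOR G(max(0,k-i-3)) : 0 <= i < k }, with G(0) = 0.
G(1): splits (0,0):0^0=0 -> mex({0}) = 1
G(2): splits (0,0):0^0=0 -> mex({0}) = 1
G(3): splits (0,0):0^0=0 -> mex({0}) = 1
G(4): splits (0,1):0^1=1 (0,0):0^0=0 -> mex({0, 1}) = 2
G(5): splits (0,2):0^1=1 (0,1):0^1=1 (0,0):0^0=0 -> mex({0, 1}) = 2
G(6) = mex({1}) = 0
G(7) = mex({0, 1, 2}) = 3
G(8) = mex({0, 1, 2}) = 3
G(9) = mex({0, 2}) = 1
G(10) = mex({0, 2, 3}) = 1
G(11) = mex({0, 3}) = 1
Therefore G(11) = 1.

1


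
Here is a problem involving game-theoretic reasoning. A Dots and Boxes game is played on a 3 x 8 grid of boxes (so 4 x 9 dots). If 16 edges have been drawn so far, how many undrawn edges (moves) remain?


Grid: 3 x 8 boxes, i.e. 4 rows and 9 columns of dots.
Horizontal edges: (rows + 1) * cols = 4 * 8 = 32
Vertical edges: rows * (cols + 1) = 3 * 9 = 27
Total edges: 32 + 27 = 59
Edges drawn: 16
Remaining: 59 - 16 = 43

43


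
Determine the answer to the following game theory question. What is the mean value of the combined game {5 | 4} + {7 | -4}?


G1 = {5 | 4}, G2 = {7 | -4}
Each is a switch {a | b} with numbers a > b; its mean value is (a + b)/2, and mean value is additive over game sums: m(G1 + G2) = m(G1) + m(G2).
Mean of G1 = (5 + (4))/2 = 9/2 = 9/2
Mean of G2 = (7 + (-4))/2 = 3/2 = 3/2
Mean of G1 + G2 = 9/2 + 3/2 = 6

6


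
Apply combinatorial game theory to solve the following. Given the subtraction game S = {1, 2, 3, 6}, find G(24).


The subtraction set is S = {1, 2, 3, 6}.
G(k) = mex{ G(k - s) : s in S, s <= k }. We compute iteratively: G(0) = 0.
G(1) = mex({0}) = 1
G(2) = mex({0, 1}) = 2
G(3) = mex({0, 1, 2}) = 3
G(4) = mex({1, 2, 3}) = 0
G(5) = mex({0, 2, 3}) = 1
G(6) = mex({0, 1, 3}) = 2
G(7) = mex({0, 1, 2}) = 3
G(8) = mex({1, 2, 3}) = 0
G(9) = mex({0, 2, 3}) = 1
Observe that G(4)..G(9) = 0, 1, 2, 3, 0, 1 repeats G(0)..G(5) = 0, 1, 2, 3, 0, 1.
For k >= max(S) = 6, G(k) is determined by the previous 6 values G(k-6)..G(k-1); a window of 6 consecutive values has recurred shifted by 4, so by induction G(k + 4) = G(k) for all k >= 0: the sequence is periodic from the start with period 4.
One period: G(0..3) = 0, 1, 2, 3.
24 mod 4 = 0, so G(24) = G(0) = 0.

0


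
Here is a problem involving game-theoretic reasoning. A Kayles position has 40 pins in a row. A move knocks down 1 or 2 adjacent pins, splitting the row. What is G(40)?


Kayles: a move removes 1 or 2 adjacent pins from a contiguous row.
Removing pins from a row of k leaves two independent rows (a, b) with a + b = k - 1 (one pin) or a + b = k - 2 (two pins); an end removal gives a = 0.
By Sprague-Grundy, G(k) = mex{ G(a) XOR G(b) } over all these splits. G(0) = 0.
G(1): splits (0,0):0^0=0 -> mex({0}) = 1
G(2): splits (0,1):0^1=1 (0,0):0^0=0 -> mex({0, 1}) = 2
G(3): splits (0,2):0^2=2 (1,1):1^1=0 (0,1):0^1=1 -> mex({0, 1, 2}) = 3
G(4): splits (0,3):0^3=3 (1,2):1^2=3 (0,2):0^2=2 (1,1):1^1=0 -> mex({0, 2, 3}) = 1
G(5): splits (0,4):0^1=1 (1,3):1^3=2 (2,2):2^2=0 (0,3):0^3=3 (1,2):1^2=3 -> mex({0, 1, 2, 3}) = 4
G(6) = mex({0, 1, 2, 4}) = 3
G(7) = mex({0, 1, 3, 4, 5}) = 2
G(8) = mex({0, 2, 3, 5, 6}) = 1
G(9) = mex({0, 1, 2, 3, 6, 7}) = 4
G(10) = mex({0, 1, 3, 4, 5, 7}) = 2
G(11) = mex({0, 1, 2, 3, 4, 5}) = 6
G(12) = mex({0, 1, 2, 3, 5, 6, 7}) = 4
G(13) = mex({0, 2, 3, 4, 6, 7}) = 1
G(14) = mex({0, 1, 4, 5, 6, 7}) = 2
G(15) = mex({0, 1, 2, 3, 4, 5, 6}) = 7
G(16) = mex({0, 2, 3, 5, 6, 7}) = 1
G(17) = mex({0, 1, 2, 3, 5, 6, 7}) = 4
G(18) = mex({0, 1, 2, 4, 5, 6}) = 3
G(19) = mex({0, 1, 3, 4, 5, 7}) = 2
G(20) = mex({0, 2, 3, 4, 5, 6, 7}) = 1
G(21) = mex({0, 1, 2, 3, 5, 6, 7}) = 4
G(22) = mex({0, 1, 2, 3, 4, 5, 7}) = 6
G(23) = mex({0, 1, 2, 3, 4, 5, 6}) = 7
G(24) = mex({0, 1, 2, 3, 5, 6, 7}) = 4
G(25) = mex({0, 2, 3, 4, 6, 7}) = 1
G(26) = mex({0, 1, 3, 4, 5, 6, 7}) = 2
G(27) = mex({0, 1, 2, 3, 4, 5, 6, 7}) = 8
G(28) = mex({0, 1, 2, 3, 4, 6, 7, 8}) = 5
G(29) = mex({0, 1, 2, 3, 5, 6, 7, 8, 9}) = 4
G(30) = mex({0, 1, 2, 3, 4, 5, 6, 9, 10}) = 7
G(31) = mex({0, 1, 3, 4, 5, 7, 10, 11}) = 2
G(32) = mex({0, 2, 3, 4, 5, 6, 7, 9, 11}) = 1
G(33) = mex({0, 1, 2, 3, 4, 5, 6, 7, 9, 12}) = 8
G(34) = mex({0, 1, 2, 3, 4, 5, 7, 8, 11, 12}) = 6
G(35) = mex({0, 1, 2, 3, 4, 5, 6, 8, 9, 10, 11}) = 7
G(36) = mex({0, 1, 2, 3, 5, 6, 7, 9, 10}) = 4
G(37) = mex({0, 2, 3, 4, 6, 7, 9, 10, 11, 12}) = 1
G(38) = mex({0, 1, 3, 4, 5, 6, 7, 9, 10, 11, 12}) = 2
G(39) = mex({0, 1, 2, 4, 5, 6, 7, 9, 10, 12, 14}) = 3
G(40) = mex({0, 2, 3, 4, 6, 7, 11, 12, 14}) = 1
Therefore G(40) = 1.

1


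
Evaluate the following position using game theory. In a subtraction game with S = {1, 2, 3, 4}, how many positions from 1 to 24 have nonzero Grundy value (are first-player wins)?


Subtraction set S = {1, 2, 3, 4}, so G(n) = n mod 5.
G(n) = 0 when n is a multiple of 5.
Multiples of 5 in [1, 24]: 4
N-positions (nonzero Grundy) = 24 - 4 = 20

20


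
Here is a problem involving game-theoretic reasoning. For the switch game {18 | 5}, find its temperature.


The game is {18 | 5}, a switch {a | b} with numbers a > b.
Cooling {a | b} by t gives {a - t | b + t}, which stops being hot when a - t = b + t, i.e. at t = (a - b)/2. So the temperature of a switch is (a - b)/2.
Temperature = (Left option - Right option) / 2
= (18 - (5)) / 2
= 13 / 2
= 13/2

13/2


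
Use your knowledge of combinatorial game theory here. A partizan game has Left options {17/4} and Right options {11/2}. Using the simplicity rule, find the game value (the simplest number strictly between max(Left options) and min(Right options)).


Left options: {17/4}, max = 17/4
Right options: {11/2}, min = 11/2
All options are numbers and max(Left) < min(Right), so by the simplicity theorem the value is the simplest (earliest-born) number strictly between 17/4 and 11/2.
The only integer strictly between 17/4 and 11/2 is 5.
No non-integer in the interval can be simpler: if x is a non-integer in the interval, then floor(x) or ceil(x) also lies in the interval (the interval contains an integer), and both are proper prefixes of x's sign expansion, i.e. born earlier. So the game value is 5.
Game value = 5

5


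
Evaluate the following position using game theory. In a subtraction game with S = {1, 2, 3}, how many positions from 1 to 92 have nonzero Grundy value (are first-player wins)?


Subtraction set S = {1, 2, 3}, so G(n) = n mod 4.
G(n) = 0 when n is a multiple of 4.
Multiples of 4 in [1, 92]: 23
N-positions (nonzero Grundy) = 92 - 23 = 69

69


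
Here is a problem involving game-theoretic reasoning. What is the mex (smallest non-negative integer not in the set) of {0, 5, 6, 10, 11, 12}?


Set = {0, 5, 6, 10, 11, 12}
0 is in the set.
1 is NOT in the set. This is the mex.
mex = 1

1


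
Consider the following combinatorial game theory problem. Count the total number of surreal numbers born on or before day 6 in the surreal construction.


Day 0: {|} = 0 is born. Count = 1.
Day n: the number of surreal numbers born by day n is 2^(n+1) - 1.
By day 0: 2^1 - 1 = 1
By day 1: 2^2 - 1 = 3
By day 2: 2^3 - 1 = 7
By day 3: 2^4 - 1 = 15
By day 4: 2^5 - 1 = 31
By day 5: 2^6 - 1 = 63
By day 6: 2^7 - 1 = 127
By day 6: 127 surreal numbers.

127


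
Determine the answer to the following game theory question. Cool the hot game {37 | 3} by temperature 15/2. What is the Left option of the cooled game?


Original game: {37 | 3} (a switch {a | b} with a > b).
Cooling by t (for t below the temperature (a - b)/2 = 17) taxes each move by t: {a | b} cooled by t is {a - t | b + t}.
Cooling amount: t = 15/2
Cooled Left option: 37 - 15/2 = 59/2
Cooled Right option: 3 + 15/2 = 21/2
Cooled game: {59/2 | 21/2}
Left option = 59/2

59/2


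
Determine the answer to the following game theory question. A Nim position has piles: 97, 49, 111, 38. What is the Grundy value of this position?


We need the XOR (exclusive or) of all pile sizes.
After XOR-ing pile 1 (size 97): 0 XOR 97 = 97
After XOR-ing pile 2 (size 49): 97 XOR 49 = 80
After XOR-ing pile 3 (size 111): 80 XOR 111 = 63
After XOR-ing pile 4 (size 38): 63 XOR 38 = 25
The Nim-value of this position is 25.

25


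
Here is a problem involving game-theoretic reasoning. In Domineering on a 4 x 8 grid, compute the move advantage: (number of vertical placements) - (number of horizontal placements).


Board is 4 x 8 (rows x cols).
Left (vertical) placements: (rows-1) * cols = 3 * 8 = 24
Right (horizontal) placements: rows * (cols-1) = 4 * 7 = 28
Advantage = Left - Right = 24 - 28 = -4

-4


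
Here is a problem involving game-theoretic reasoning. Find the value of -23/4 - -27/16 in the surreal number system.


x = -23/4, y = -27/16
Converting to common denominator: 16
x = -92/16, y = -27/16
x - y = -23/4 - -27/16 = -65/16

-65/16


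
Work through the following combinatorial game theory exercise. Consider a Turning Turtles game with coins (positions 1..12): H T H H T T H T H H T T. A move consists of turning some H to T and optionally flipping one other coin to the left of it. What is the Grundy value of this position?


Coins: H T H H T T H T H H T T
Key fact: a single head at position k behaves exactly like a Nim heap of size k (turning it to T and optionally flipping a coin at j < k corresponds to moving the heap from k to j, or to 0), and heads combine as a disjunctive sum (two heads at the same place would cancel, matching j XOR j = 0). So the Nim-value is the XOR of the 1-indexed positions of the heads.
Face-up positions (1-indexed): [1, 3, 4, 7, 9, 10]
XOR 0 with 1: 0 XOR 1 = 1
XOR 1 with 3: 1 XOR 3 = 2
XOR 2 with 4: 2 XOR 4 = 6
XOR 6 with 7: 6 XOR 7 = 1
XOR 1 with 9: 1 XOR 9 = 8
XOR 8 with 10: 8 XOR 10 = 2
Nim-value = 2

2


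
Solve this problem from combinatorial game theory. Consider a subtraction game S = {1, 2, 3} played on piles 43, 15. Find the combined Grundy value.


Subtraction set: {1, 2, 3}
For this subtraction set, G(n) = n mod 4 (period = max + 1 = 4).
Pile 1 (size 43): G(43) = 43 mod 4 = 3
Pile 2 (size 15): G(15) = 15 mod 4 = 3
Total Grundy value = XOR of all: 3 XOR 3 = 0

0


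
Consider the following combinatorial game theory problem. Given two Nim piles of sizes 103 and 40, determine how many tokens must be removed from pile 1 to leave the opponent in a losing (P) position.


Piles: 103 and 40
Current XOR: 103 XOR 40 = 79 (non-zero, so this is an N-position).
To make the XOR zero, we need to find a move that balances the piles.
For pile 1 (size 103): target = 103 XOR 79 = 40
We reduce pile 1 from 103 to 40.
Tokens removed: 103 - 40 = 63
Verification: 40 XOR 40 = 0

63


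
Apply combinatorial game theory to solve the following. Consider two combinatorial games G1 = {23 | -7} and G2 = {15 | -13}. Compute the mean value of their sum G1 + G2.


G1 = {23 | -7}, G2 = {15 | -13}
Each is a switch {a | b} with numbers a > b; its mean value is (a + b)/2, and mean value is additive over game sums: m(G1 + G2) = m(G1) + m(G2).
Mean of G1 = (23 + (-7))/2 = 16/2 = 8
Mean of G2 = (15 + (-13))/2 = 2/2 = 1
Mean of G1 + G2 = 8 + 1 = 9

9


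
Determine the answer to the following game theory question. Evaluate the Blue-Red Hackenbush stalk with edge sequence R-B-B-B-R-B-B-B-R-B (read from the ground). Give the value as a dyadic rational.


Edges (from ground): R-B-B-B-R-B-B-B-R-B
By Berlekamp's sign-expansion rule, a Blue-Red Hackenbush stalk has the value of the surreal number whose sign sequence is the edge sequence with B -> + and R -> -.
Sign sequence: -+++-+++-+
Trace the sign expansion in the surreal number tree, starting from 0:
Edge 1: R (sign -) -> bounds (-inf, 0), value = -1
Edge 2: B (sign +) -> bounds (-1, 0), value = -1/2
Edge 3: B (sign +) -> bounds (-1/2, 0), value = -1/4
Edge 4: B (sign +) -> bounds (-1/4, 0), value = -1/8
Edge 5: R (sign -) -> bounds (-1/4, -1/8), value = -3/16
Edge 6: B (sign +) -> bounds (-3/16, -1/8), value = -5/32
Edge 7: B (sign +) -> bounds (-5/32, -1/8), value = -9/64
Edge 8: B (sign +) -> bounds (-9/64, -1/8), value = -17/128
Edge 9: R (sign -) -> bounds (-9/64, -17/128), value = -35/256
Edge 10: B (sign +) -> bounds (-35/256, -17/128), value = -69/512
Game value = -69/512

-69/512


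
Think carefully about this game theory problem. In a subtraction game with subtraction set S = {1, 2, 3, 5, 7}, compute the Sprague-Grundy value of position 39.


The subtraction set is S = {1, 2, 3, 5, 7}.
G(k) = mex{ G(k - s) : s in S, s <= k }. We compute iteratively: G(0) = 0.
G(1) = mex({0}) = 1
G(2) = mex({0, 1}) = 2
G(3) = mex({0, 1, 2}) = 3
G(4) = mex({1, 2, 3}) = 0
G(5) = mex({0, 2, 3}) = 1
G(6) = mex({0, 1, 3}) = 2
G(7) = mex({0, 1, 2}) = 3
G(8) = mex({1, 2, 3}) = 0
G(9) = mex({0, 2, 3}) = 1
G(10) = mex({0, 1, 3}) = 2
Observe that G(4)..G(10) = 0, 1, 2, 3, 0, 1, 2 repeats G(0)..G(6) = 0, 1, 2, 3, 0, 1, 2.
For k >= max(S) = 7, G(k) is determined by the previous 7 values G(k-7)..G(k-1); a window of 7 consecutive values has recurred shifted by 4, so by induction G(k + 4) = G(k) for all k >= 0: the sequence is periodic from the start with period 4.
One period: G(0..3) = 0, 1, 2, 3.
39 mod 4 = 3, so G(39) = G(3) = 3.

3


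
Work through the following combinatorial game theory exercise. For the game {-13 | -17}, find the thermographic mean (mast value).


Game = {-13 | -17}, a switch {a | b} with numbers a > b.
Its thermograph has left wall a - t and right wall b + t, which meet at t = (a - b)/2, where both equal (a + b)/2. So the mast (mean value) is at (a + b)/2.
Mean = (-13 + (-17))/2 = -30/2 = -15

-15


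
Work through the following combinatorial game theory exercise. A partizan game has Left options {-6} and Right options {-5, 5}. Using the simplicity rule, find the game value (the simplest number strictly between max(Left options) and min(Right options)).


Left options: {-6}, max = -6
Right options: {-5, 5}, min = -5
All options are numbers and max(Left) < min(Right), so by the simplicity theorem the value is the simplest (earliest-born) number strictly between -6 and -5.
No integer lies strictly between -6 and -5, so the value is the dyadic rational m/2^k in the interval with the smallest k (then m odd); search k = 1, 2, ...:
Denominator 2: -11/2 lies strictly between -6 and -5 -- found.
The simplest number in the interval is -11/2.
Game value = -11/2

-11/2


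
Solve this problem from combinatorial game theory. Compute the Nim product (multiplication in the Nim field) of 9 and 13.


Nim multiplication is bilinear over XOR: (u XOR v) * w = (u*w) XOR (v*w).
So we split each operand into its bit components and XOR the pairwise Nim products.
9 = 1 + 8 (as XOR of powers of 2).
13 = 1 + 4 + 8 (as XOR of powers of 2).
Using the standard Nim-product table on single bits:
  2*2 = 3,   2*4 = 8,   2*8 = 12,
  4*4 = 6,   4*8 = 11,  8*8 = 13,
and  1*x = x (identity), k*l = l*k (commutative).
Pairwise Nim products:
  1 * 1 = 1
  1 * 4 = 4
  1 * 8 = 8
  8 * 1 = 8
  8 * 4 = 11
  8 * 8 = 13
XOR them: 1 XOR 4 XOR 8 XOR 8 XOR 11 XOR 13 = 3.
Result: 9 * 13 = 3 (in Nim).

3


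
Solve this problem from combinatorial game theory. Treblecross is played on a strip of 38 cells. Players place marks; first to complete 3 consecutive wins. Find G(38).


Treblecross: place X on empty cells; 3-in-a-row wins.
Playing within two cells of an existing X lets the opponent win at once, so sensible play treats the cells i-2..i+2 around each X as dead. The player left with no safe cell loses, so this is a normal-play take-away game on strips of safe cells.
Placing X at cell i (0-indexed) of a strip of k safe cells leaves independent strips of sizes max(0, i-2) and max(0, k-i-3). Hence G(k) = mex{ G(max(0,i-2)) XOR G(max(0,k-i-3)) : 0 <= i < k }, with G(0) = 0.
G(1): splits (0,0):0^0=0 -> mex({0}) = 1
G(2): splits (0,0):0^0=0 -> mex({0}) = 1
G(3): splits (0,0):0^0=0 -> mex({0}) = 1
G(4): splits (0,1):0^1=1 (0,0):0^0=0 -> mex({0, 1}) = 2
G(5): splits (0,2):0^1=1 (0,1):0^1=1 (0,0):0^0=0 -> mex({0, 1}) = 2
G(6) = mex({1}) = 0
G(7) = mex({0, 1, 2}) = 3
G(8) = mex({0, 1, 2}) = 3
G(9) = mex({0, 2}) = 1
G(10) = mex({0, 2, 3}) = 1
G(11) = mex({0, 3}) = 1
G(12) = mex({1, 3}) = 0
G(13) = mex({0, 1, 2, 3}) = 4
G(14) = mex({0, 1, 2}) = 3
G(15) = mex({0, 1, 2}) = 3
G(16) = mex({0, 1, 2, 4}) = 3
G(17) = mex({0, 1, 3, 4}) = 2
G(18) = mex({0, 1, 3, 4}) = 2
G(19) = mex({0, 1, 3, 5}) = 2
G(20) = mex({0, 1, 2, 3, 5}) = 4
G(21) = mex({0, 1, 2, 3, 5}) = 4
G(22) = mex({1, 2, 6}) = 0
G(23) = mex({0, 1, 2, 3, 4, 6}) = 5
G(24) = mex({0, 1, 2, 3, 4}) = 5
G(25) = mex({0, 1, 3, 4, 7}) = 2
G(26) = mex({0, 1, 3, 4, 5, 7}) = 2
G(27) = mex({0, 1, 3, 5}) = 2
G(28) = mex({0, 1, 2, 5}) = 3
G(29) = mex({0, 1, 2, 4, 5, 6}) = 3
G(30) = mex({1, 2, 4, 6}) = 0
G(31) = mex({0, 1, 2, 3, 4, 6}) = 5
G(32) = mex({1, 2, 3, 4, 7}) = 0
G(33) = mex({0, 3, 7}) = 1
G(34) = mex({0, 2, 3, 5, 7}) = 1
G(35) = mex({0, 2, 3, 5, 6}) = 1
G(36) = mex({0, 1, 2, 5, 6}) = 3
G(37) = mex({0, 1, 2, 4, 5, 6}) = 3
G(38) = mex({0, 1, 2, 4}) = 3
Therefore G(38) = 3.

3


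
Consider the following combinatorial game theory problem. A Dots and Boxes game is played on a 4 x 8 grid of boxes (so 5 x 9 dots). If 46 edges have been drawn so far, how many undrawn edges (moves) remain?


Grid: 4 x 8 boxes, i.e. 5 rows and 9 columns of dots.
Horizontal edges: (rows + 1) * cols = 5 * 8 = 40
Vertical edges: rows * (cols + 1) = 4 * 9 = 36
Total edges: 40 + 36 = 76
Edges drawn: 46
Remaining: 76 - 46 = 30

30


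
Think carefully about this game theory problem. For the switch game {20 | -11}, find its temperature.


The game is {20 | -11}, a switch {a | b} with numbers a > b.
Cooling {a | b} by t gives {a - t | b + t}, which stops being hot when a - t = b + t, i.e. at t = (a - b)/2. So the temperature of a switch is (a - b)/2.
Temperature = (Left option - Right option) / 2
= (20 - (-11)) / 2
= 31 / 2
= 31/2

31/2


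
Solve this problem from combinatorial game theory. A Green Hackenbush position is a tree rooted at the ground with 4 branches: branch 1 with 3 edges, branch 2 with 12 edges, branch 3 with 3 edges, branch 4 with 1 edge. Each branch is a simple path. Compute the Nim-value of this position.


The tree has 4 branches from the ground vertex.
In Green Hackenbush, the Nim-value of a simple path of length k is k.
Branch 1: length 3, Nim-value = 3
Branch 2: length 12, Nim-value = 12
Branch 3: length 3, Nim-value = 3
Branch 4: length 1, Nim-value = 1
Total Nim-value = XOR of all branch values:
0 XOR 3 = 3
3 XOR 12 = 15
15 XOR 3 = 12
12 XOR 1 = 13
Nim-value of the tree = 13

13


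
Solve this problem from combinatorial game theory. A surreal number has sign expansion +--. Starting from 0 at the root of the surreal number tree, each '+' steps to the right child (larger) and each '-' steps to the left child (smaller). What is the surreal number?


Sign expansion: +--
Rule: track bounds (lo, hi), initially (-inf, +inf). On '+', the current value becomes lo and we move to the simplest number in (value, hi): value + 1 if hi = +inf, otherwise the midpoint (value + hi)/2. On '-', the current value becomes hi and we move to value - 1 if lo = -inf, otherwise the midpoint (lo + value)/2.
Start at 0.
Step 1: sign = +, move right. Bounds: (0, +inf). Value = 1
Step 2: sign = -, move left. Bounds: (0, 1). Value = 1/2
Step 3: sign = -, move left. Bounds: (0, 1/2). Value = 1/4
The surreal number with sign expansion +-- is 1/4.

1/4


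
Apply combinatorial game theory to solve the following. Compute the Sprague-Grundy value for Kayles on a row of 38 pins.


Kayles: a move removes 1 or 2 adjacent pins from a contiguous row.
Removing pins from a row of k leaves two independent rows (a, b) with a + b = k - 1 (one pin) or a + b = k - 2 (two pins); an end removal gives a = 0.
By Sprague-Grundy, G(k) = mex{ G(a) XOR G(b) } over all these splits. G(0) = 0.
G(1): splits (0,0):0^0=0 -> mex({0}) = 1
G(2): splits (0,1):0^1=1 (0,0):0^0=0 -> mex({0, 1}) = 2
G(3): splits (0,2):0^2=2 (1,1):1^1=0 (0,1):0^1=1 -> mex({0, 1, 2}) = 3
G(4): splits (0,3):0^3=3 (1,2):1^2=3 (0,2):0^2=2 (1,1):1^1=0 -> mex({0, 2, 3}) = 1
G(5): splits (0,4):0^1=1 (1,3):1^3=2 (2,2):2^2=0 (0,3):0^3=3 (1,2):1^2=3 -> mex({0, 1, 2, 3}) = 4
G(6) = mex({0, 1, 2, 4}) = 3
G(7) = mex({0, 1, 3, 4, 5}) = 2
G(8) = mex({0, 2, 3, 5, 6}) = 1
G(9) = mex({0, 1, 2, 3, 6, 7}) = 4
G(10) = mex({0, 1, 3, 4, 5, 7}) = 2
G(11) = mex({0, 1, 2, 3, 4, 5}) = 6
G(12) = mex({0, 1, 2, 3, 5, 6, 7}) = 4
G(13) = mex({0, 2, 3, 4, 6, 7}) = 1
G(14) = mex({0, 1, 4, 5, 6, 7}) = 2
G(15) = mex({0, 1, 2, 3, 4, 5, 6}) = 7
G(16) = mex({0, 2, 3, 5, 6, 7}) = 1
G(17) = mex({0, 1, 2, 3, 5, 6, 7}) = 4
G(18) = mex({0, 1, 2, 4, 5, 6}) = 3
G(19) = mex({0, 1, 3, 4, 5, 7}) = 2
G(20) = mex({0, 2, 3, 4, 5, 6, 7}) = 1
G(21) = mex({0, 1, 2, 3, 5, 6, 7}) = 4
G(22) = mex({0, 1, 2, 3, 4, 5, 7}) = 6
G(23) = mex({0, 1, 2, 3, 4, 5, 6}) = 7
G(24) = mex({0, 1, 2, 3, 5, 6, 7}) = 4
G(25) = mex({0, 2, 3, 4, 6, 7}) = 1
G(26) = mex({0, 1, 3, 4, 5, 6, 7}) = 2
G(27) = mex({0, 1, 2, 3, 4, 5, 6, 7}) = 8
G(28) = mex({0, 1, 2, 3, 4, 6, 7, 8}) = 5
G(29) = mex({0, 1, 2, 3, 5, 6, 7, 8, 9}) = 4
G(30) = mex({0, 1, 2, 3, 4, 5, 6, 9, 10}) = 7
G(31) = mex({0, 1, 3, 4, 5, 7, 10, 11}) = 2
G(32) = mex({0, 2, 3, 4, 5, 6, 7, 9, 11}) = 1
G(33) = mex({0, 1, 2, 3, 4, 5, 6, 7, 9, 12}) = 8
G(34) = mex({0, 1, 2, 3, 4, 5, 7, 8, 11, 12}) = 6
G(35) = mex({0, 1, 2, 3, 4, 5, 6, 8, 9, 10, 11}) = 7
G(36) = mex({0, 1, 2, 3, 5, 6, 7, 9, 10}) = 4
G(37) = mex({0, 2, 3, 4, 6, 7, 9, 10, 11, 12}) = 1
G(38) = mex({0, 1, 3, 4, 5, 6, 7, 9, 10, 11, 12}) = 2
Therefore G(38) = 2.

2
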